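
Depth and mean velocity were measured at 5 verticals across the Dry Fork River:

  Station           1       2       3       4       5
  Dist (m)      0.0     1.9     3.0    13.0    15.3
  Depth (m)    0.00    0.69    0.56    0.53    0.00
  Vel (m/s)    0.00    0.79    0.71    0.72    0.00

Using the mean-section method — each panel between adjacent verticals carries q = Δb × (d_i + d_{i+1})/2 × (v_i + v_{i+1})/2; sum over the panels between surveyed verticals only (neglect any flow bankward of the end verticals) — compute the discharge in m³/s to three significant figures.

4.89 m³/s

Panel 1-2: Δb = 1.9 m, d̄ = (0.00+0.69)/2 = 0.345, v̄ = (0.00+0.79)/2 = 0.395 → q = 1.9×0.345×0.395 = 0.2589 m³/s
Panel 2-3: Δb = 1.1 m, d̄ = (0.69+0.56)/2 = 0.625, v̄ = (0.79+0.71)/2 = 0.75 → q = 1.1×0.625×0.75 = 0.5156 m³/s
Panel 3-4: Δb = 10 m, d̄ = (0.56+0.53)/2 = 0.545, v̄ = (0.71+0.72)/2 = 0.715 → q = 10×0.545×0.715 = 3.897 m³/s
Panel 4-5: Δb = 2.3 m, d̄ = (0.53+0.00)/2 = 0.265, v̄ = (0.72+0.00)/2 = 0.36 → q = 2.3×0.265×0.36 = 0.2194 m³/s
Q = Σ q = 4.891 m³/s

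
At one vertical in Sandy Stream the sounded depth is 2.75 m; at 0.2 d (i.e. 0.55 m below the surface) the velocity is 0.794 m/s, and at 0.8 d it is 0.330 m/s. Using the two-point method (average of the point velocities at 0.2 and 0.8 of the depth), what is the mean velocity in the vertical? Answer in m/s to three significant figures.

v̄ = (0.794 + 0.330) / 2 = 0.5620 m/s

0.562 m/s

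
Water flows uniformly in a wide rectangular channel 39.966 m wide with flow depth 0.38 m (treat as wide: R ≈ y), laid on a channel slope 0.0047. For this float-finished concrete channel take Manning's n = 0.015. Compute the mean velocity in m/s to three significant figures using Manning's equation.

2.40 m/s

A = b·y = 39.966 × 0.38 = 15.19 m²
Wide channel: R ≈ y = 0.38 m
Q = (1/n)·A·R^(2/3)·S^(1/2) = (1/0.015) × 15.19 × 0.3800^(2/3) × 0.0047^(1/2) = 36.42 m³/s
V = Q/A = 36.42/15.19 = 2.398 m/s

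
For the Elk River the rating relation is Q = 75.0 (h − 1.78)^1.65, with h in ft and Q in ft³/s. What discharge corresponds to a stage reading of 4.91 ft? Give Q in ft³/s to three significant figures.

493 ft³/s

Q = 75.0 × (4.91 − 1.78)^1.65 = 75.0 × 3.13^1.65 = 492.8 ft³/s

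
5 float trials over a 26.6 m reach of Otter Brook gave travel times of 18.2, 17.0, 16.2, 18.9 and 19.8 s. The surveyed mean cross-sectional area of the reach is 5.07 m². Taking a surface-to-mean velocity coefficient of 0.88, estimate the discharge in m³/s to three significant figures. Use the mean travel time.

t̄ = (18.2 + 17.0 + 16.2 + 18.9 + 19.8) / 5 = 18.02 s
v_surface = L / t̄ = 26.6 / 18.02 = 1.476 m/s
v_mean = 0.88 × 1.476 = 1.299 m/s
Q = A × v_mean = 5.07 × 1.299 = 6.586 m³/s

6.59 m³/s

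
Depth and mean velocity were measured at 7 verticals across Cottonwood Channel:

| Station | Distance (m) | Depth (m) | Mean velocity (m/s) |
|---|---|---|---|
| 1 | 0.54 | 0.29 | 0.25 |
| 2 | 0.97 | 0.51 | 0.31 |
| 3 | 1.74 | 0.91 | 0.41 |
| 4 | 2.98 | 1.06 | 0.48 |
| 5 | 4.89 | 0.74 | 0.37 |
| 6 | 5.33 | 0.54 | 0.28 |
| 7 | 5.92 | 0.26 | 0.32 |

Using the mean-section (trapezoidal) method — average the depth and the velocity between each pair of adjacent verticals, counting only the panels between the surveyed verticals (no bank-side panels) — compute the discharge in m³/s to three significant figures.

1.68 m³/s

Panel 1-2: Δb = 0.43 m, d̄ = (0.29+0.51)/2 = 0.4, v̄ = (0.25+0.31)/2 = 0.28 → q = 0.43×0.4×0.28 = 0.04816 m³/s
Panel 2-3: Δb = 0.77 m, d̄ = (0.51+0.91)/2 = 0.71, v̄ = (0.31+0.41)/2 = 0.36 → q = 0.77×0.71×0.36 = 0.1968 m³/s
Panel 3-4: Δb = 1.24 m, d̄ = (0.91+1.06)/2 = 0.985, v̄ = (0.41+0.48)/2 = 0.445 → q = 1.24×0.985×0.445 = 0.5435 m³/s
Panel 4-5: Δb = 1.91 m, d̄ = (1.06+0.74)/2 = 0.9, v̄ = (0.48+0.37)/2 = 0.425 → q = 1.91×0.9×0.425 = 0.7306 m³/s
Panel 5-6: Δb = 0.44 m, d̄ = (0.74+0.54)/2 = 0.64, v̄ = (0.37+0.28)/2 = 0.325 → q = 0.44×0.64×0.325 = 0.09152 m³/s
Panel 6-7: Δb = 0.59 m, d̄ = (0.54+0.26)/2 = 0.4, v̄ = (0.28+0.32)/2 = 0.3 → q = 0.59×0.4×0.3 = 0.07080 m³/s
Q = Σ q = 1.681 m³/s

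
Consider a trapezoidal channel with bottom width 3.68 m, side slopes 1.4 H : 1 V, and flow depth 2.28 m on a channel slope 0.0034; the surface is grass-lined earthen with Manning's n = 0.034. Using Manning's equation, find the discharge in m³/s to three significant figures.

A = (b + z·y)·y = (3.68 + 1.4×2.28)×2.28 = 15.67 m²
P = b + 2y√(1+z²) = 3.68 + 2×2.28×√(1+1.4²) = 11.53 m
R = A/P = 15.67/11.53 = 1.359 m
Q = (1/n)·A·R^(2/3)·S^(1/2) = (1/0.034) × 15.67 × 1.359^(2/3) × 0.0034^(1/2) = 32.98 m³/s

33.0 m³/s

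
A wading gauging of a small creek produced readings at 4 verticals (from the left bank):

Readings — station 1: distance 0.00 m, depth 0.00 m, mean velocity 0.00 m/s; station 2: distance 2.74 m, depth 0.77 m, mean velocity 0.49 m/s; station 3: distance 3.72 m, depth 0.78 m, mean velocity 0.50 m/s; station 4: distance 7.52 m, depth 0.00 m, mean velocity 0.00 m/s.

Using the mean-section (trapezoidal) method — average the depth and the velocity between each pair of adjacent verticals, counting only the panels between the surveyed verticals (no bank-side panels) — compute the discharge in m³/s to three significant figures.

1.00 m³/s

Panel 1-2: Δb = 2.74 m, d̄ = (0.00+0.77)/2 = 0.385, v̄ = (0.00+0.49)/2 = 0.245 → q = 2.74×0.385×0.245 = 0.2585 m³/s
Panel 2-3: Δb = 0.98 m, d̄ = (0.77+0.78)/2 = 0.775, v̄ = (0.49+0.50)/2 = 0.495 → q = 0.98×0.775×0.495 = 0.3760 m³/s
Panel 3-4: Δb = 3.8 m, d̄ = (0.78+0.00)/2 = 0.39, v̄ = (0.50+0.00)/2 = 0.25 → q = 3.8×0.39×0.25 = 0.3705 m³/s
Q = Σ q = 1.005 m³/s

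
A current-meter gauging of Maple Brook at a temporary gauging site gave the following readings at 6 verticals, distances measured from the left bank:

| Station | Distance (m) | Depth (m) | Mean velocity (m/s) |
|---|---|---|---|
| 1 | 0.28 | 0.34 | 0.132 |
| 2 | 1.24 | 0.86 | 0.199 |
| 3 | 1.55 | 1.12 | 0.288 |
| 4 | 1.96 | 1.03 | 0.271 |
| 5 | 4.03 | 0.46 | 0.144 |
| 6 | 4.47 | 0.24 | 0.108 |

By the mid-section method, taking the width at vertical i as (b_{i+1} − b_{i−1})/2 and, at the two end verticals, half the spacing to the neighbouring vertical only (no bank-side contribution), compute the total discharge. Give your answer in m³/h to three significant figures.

2450 m³/h

w_1 = (1.24 − 0.28)/2 = 0.48 m; q_1 = 0.132 × 0.34 × 0.48 = 0.02154 m³/s
w_2 = (1.55 − 0.28)/2 = 0.635 m; q_2 = 0.199 × 0.86 × 0.635 = 0.1087 m³/s
w_3 = (1.96 − 1.24)/2 = 0.36 m; q_3 = 0.288 × 1.12 × 0.36 = 0.1161 m³/s
w_4 = (4.03 − 1.55)/2 = 1.24 m; q_4 = 0.271 × 1.03 × 1.24 = 0.3461 m³/s
w_5 = (4.47 − 1.96)/2 = 1.255 m; q_5 = 0.144 × 0.46 × 1.255 = 0.08313 m³/s
w_6 = (4.47 − 4.03)/2 = 0.22 m; q_6 = 0.108 × 0.24 × 0.22 = 0.005702 m³/s
Q = Σ qᵢ = 0.6813 m³/s
= 0.6813 × 3600 = 2453 m³/h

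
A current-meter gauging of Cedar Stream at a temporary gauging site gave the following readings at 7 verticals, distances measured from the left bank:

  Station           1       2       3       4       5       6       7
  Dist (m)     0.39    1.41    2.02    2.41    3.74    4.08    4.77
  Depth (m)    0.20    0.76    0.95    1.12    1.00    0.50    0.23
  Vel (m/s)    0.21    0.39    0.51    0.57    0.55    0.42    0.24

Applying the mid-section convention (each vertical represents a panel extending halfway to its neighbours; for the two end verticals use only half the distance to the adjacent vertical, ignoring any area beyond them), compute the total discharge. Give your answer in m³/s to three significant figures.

1.64 m³/s

w_1 = (1.41 − 0.39)/2 = 0.51 m; q_1 = 0.21 × 0.20 × 0.51 = 0.02142 m³/s
w_2 = (2.02 − 0.39)/2 = 0.815 m; q_2 = 0.39 × 0.76 × 0.815 = 0.2416 m³/s
w_3 = (2.41 − 1.41)/2 = 0.5 m; q_3 = 0.51 × 0.95 × 0.5 = 0.2423 m³/s
w_4 = (3.74 − 2.02)/2 = 0.86 m; q_4 = 0.57 × 1.12 × 0.86 = 0.5490 m³/s
w_5 = (4.08 − 2.41)/2 = 0.835 m; q_5 = 0.55 × 1.00 × 0.835 = 0.4593 m³/s
w_6 = (4.77 − 3.74)/2 = 0.515 m; q_6 = 0.42 × 0.50 × 0.515 = 0.1082 m³/s
w_7 = (4.77 − 4.08)/2 = 0.345 m; q_7 = 0.24 × 0.23 × 0.345 = 0.01904 m³/s
Q = Σ qᵢ = 1.641 m³/s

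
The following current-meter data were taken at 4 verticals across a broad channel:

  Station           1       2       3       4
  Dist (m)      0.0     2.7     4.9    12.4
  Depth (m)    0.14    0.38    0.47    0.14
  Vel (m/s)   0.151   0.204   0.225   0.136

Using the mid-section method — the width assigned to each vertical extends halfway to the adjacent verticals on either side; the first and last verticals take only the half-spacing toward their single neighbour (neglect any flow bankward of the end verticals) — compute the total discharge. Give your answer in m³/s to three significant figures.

w_1 = (2.7 − 0.0)/2 = 1.35 m; q_1 = 0.151 × 0.14 × 1.35 = 0.02854 m³/s
w_2 = (4.9 − 0.0)/2 = 2.45 m; q_2 = 0.204 × 0.38 × 2.45 = 0.1899 m³/s
w_3 = (12.4 − 2.7)/2 = 4.85 m; q_3 = 0.225 × 0.47 × 4.85 = 0.5129 m³/s
w_4 = (12.4 − 4.9)/2 = 3.75 m; q_4 = 0.136 × 0.14 × 3.75 = 0.07140 m³/s
Q = Σ qᵢ = 0.8028 m³/s

0.803 m³/s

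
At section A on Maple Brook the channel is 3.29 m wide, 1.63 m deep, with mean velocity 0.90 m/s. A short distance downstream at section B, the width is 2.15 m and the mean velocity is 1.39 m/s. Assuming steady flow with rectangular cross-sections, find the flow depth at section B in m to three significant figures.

Q = A₁V₁ = (3.29×1.63) × 0.90 = 4.826 m³/s
d₂ = Q/(b₂ V₂) = 4.826/(2.15×1.39) = 1.615 m

1.62 m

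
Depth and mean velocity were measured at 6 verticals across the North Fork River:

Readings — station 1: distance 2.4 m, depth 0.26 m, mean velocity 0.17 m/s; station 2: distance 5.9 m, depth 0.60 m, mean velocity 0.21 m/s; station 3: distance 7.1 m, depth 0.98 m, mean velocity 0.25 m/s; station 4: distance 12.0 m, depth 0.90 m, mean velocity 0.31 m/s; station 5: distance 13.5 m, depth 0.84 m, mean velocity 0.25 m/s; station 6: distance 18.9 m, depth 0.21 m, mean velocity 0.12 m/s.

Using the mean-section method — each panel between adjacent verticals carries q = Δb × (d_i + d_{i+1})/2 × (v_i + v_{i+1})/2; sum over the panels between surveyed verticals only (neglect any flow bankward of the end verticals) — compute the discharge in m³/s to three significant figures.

Panel 1-2: Δb = 3.5 m, d̄ = (0.26+0.60)/2 = 0.43, v̄ = (0.17+0.21)/2 = 0.19 → q = 3.5×0.43×0.19 = 0.2860 m³/s
Panel 2-3: Δb = 1.2 m, d̄ = (0.60+0.98)/2 = 0.79, v̄ = (0.21+0.25)/2 = 0.23 → q = 1.2×0.79×0.23 = 0.2180 m³/s
Panel 3-4: Δb = 4.9 m, d̄ = (0.98+0.90)/2 = 0.94, v̄ = (0.25+0.31)/2 = 0.28 → q = 4.9×0.94×0.28 = 1.290 m³/s
Panel 4-5: Δb = 1.5 m, d̄ = (0.90+0.84)/2 = 0.87, v̄ = (0.31+0.25)/2 = 0.28 → q = 1.5×0.87×0.28 = 0.3654 m³/s
Panel 5-6: Δb = 5.4 m, d̄ = (0.84+0.21)/2 = 0.525, v̄ = (0.25+0.12)/2 = 0.185 → q = 5.4×0.525×0.185 = 0.5245 m³/s
Q = Σ q = 2.684 m³/s

2.68 m³/s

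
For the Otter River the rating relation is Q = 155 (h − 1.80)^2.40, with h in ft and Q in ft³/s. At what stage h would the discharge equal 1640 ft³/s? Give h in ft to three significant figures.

h − h₀ = (Q/C)^(1/b) = (1640/155)^(1/2.40) = 2.672 ft
h = 1.80 + 2.672 = 4.472 ft

4.47 ft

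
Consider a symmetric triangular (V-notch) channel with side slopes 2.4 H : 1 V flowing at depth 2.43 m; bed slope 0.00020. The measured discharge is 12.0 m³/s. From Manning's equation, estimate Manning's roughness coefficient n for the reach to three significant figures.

0.0180

A = z·y² = 2.4×2.43² = 14.17 m²
P = 2y√(1+z²) = 2×2.43×√(1+2.4²) = 12.64 m
R = A/P = 14.17/12.64 = 1.122 m
n = (1/Q)·A·R^(2/3)·S^(1/2) = (1/12.0) × 14.17 × 1.079 × 0.01414 = 0.01803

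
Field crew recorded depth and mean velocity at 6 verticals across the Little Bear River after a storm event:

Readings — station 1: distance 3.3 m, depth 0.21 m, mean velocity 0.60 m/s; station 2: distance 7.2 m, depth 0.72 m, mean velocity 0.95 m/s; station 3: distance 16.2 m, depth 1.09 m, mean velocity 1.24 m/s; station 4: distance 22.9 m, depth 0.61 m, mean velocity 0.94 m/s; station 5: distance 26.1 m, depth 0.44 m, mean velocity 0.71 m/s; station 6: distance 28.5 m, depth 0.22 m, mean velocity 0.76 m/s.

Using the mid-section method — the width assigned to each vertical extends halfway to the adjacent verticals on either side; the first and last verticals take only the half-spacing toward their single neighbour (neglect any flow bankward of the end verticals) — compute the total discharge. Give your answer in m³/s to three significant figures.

19.2 m³/s

w_1 = (7.2 − 3.3)/2 = 1.95 m; q_1 = 0.60 × 0.21 × 1.95 = 0.2457 m³/s
w_2 = (16.2 − 3.3)/2 = 6.45 m; q_2 = 0.95 × 0.72 × 6.45 = 4.412 m³/s
w_3 = (22.9 − 7.2)/2 = 7.85 m; q_3 = 1.24 × 1.09 × 7.85 = 10.61 m³/s
w_4 = (26.1 − 16.2)/2 = 4.95 m; q_4 = 0.94 × 0.61 × 4.95 = 2.838 m³/s
w_5 = (28.5 − 22.9)/2 = 2.8 m; q_5 = 0.71 × 0.44 × 2.8 = 0.8747 m³/s
w_6 = (28.5 − 26.1)/2 = 1.2 m; q_6 = 0.76 × 0.22 × 1.2 = 0.2006 m³/s
Q = Σ qᵢ = 19.18 m³/s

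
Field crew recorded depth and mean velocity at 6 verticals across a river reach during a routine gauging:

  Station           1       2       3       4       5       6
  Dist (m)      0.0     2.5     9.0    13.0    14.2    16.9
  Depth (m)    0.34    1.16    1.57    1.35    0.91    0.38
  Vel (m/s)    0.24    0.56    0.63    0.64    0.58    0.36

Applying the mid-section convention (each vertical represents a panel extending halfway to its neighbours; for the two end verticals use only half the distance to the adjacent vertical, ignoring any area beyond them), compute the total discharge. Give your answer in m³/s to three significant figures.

11.7 m³/s

w_1 = (2.5 − 0.0)/2 = 1.25 m; q_1 = 0.24 × 0.34 × 1.25 = 0.1020 m³/s
w_2 = (9.0 − 0.0)/2 = 4.5 m; q_2 = 0.56 × 1.16 × 4.5 = 2.923 m³/s
w_3 = (13.0 − 2.5)/2 = 5.25 m; q_3 = 0.63 × 1.57 × 5.25 = 5.193 m³/s
w_4 = (14.2 − 9.0)/2 = 2.6 m; q_4 = 0.64 × 1.35 × 2.6 = 2.246 m³/s
w_5 = (16.9 − 13.0)/2 = 1.95 m; q_5 = 0.58 × 0.91 × 1.95 = 1.029 m³/s
w_6 = (16.9 − 14.2)/2 = 1.35 m; q_6 = 0.36 × 0.38 × 1.35 = 0.1847 m³/s
Q = Σ qᵢ = 11.68 m³/s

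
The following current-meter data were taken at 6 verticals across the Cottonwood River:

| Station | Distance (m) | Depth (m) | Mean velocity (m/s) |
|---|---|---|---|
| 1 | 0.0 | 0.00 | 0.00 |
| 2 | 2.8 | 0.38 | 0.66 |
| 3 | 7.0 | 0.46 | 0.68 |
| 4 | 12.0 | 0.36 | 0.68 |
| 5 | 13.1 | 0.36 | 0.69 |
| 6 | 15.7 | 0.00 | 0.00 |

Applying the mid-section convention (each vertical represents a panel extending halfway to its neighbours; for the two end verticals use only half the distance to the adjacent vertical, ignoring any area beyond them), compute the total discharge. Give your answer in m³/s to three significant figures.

3.52 m³/s

w_2 = (7.0 − 0.0)/2 = 3.5 m; q_2 = 0.66 × 0.38 × 3.5 = 0.8778 m³/s
w_3 = (12.0 − 2.8)/2 = 4.6 m; q_3 = 0.68 × 0.46 × 4.6 = 1.439 m³/s
w_4 = (13.1 − 7.0)/2 = 3.05 m; q_4 = 0.68 × 0.36 × 3.05 = 0.7466 m³/s
w_5 = (15.7 − 12.0)/2 = 1.85 m; q_5 = 0.69 × 0.36 × 1.85 = 0.4595 m³/s
Stations 1, 6 contribute zero (depth or velocity is 0).
Q = Σ qᵢ = 3.523 m³/s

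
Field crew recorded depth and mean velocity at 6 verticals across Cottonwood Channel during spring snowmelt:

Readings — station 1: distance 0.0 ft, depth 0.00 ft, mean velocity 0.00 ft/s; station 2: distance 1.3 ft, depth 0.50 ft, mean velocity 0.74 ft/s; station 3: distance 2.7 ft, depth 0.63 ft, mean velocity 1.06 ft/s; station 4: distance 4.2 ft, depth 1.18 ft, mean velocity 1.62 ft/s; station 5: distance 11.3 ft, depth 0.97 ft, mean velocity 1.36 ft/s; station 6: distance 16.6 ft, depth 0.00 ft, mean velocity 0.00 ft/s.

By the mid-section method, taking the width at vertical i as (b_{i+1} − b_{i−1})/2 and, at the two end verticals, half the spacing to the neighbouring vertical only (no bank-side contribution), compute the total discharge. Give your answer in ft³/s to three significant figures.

17.9 ft³/s

w_2 = (2.7 − 0.0)/2 = 1.35 ft; q_2 = 0.74 × 0.50 × 1.35 = 0.4995 ft³/s
w_3 = (4.2 − 1.3)/2 = 1.45 ft; q_3 = 1.06 × 0.63 × 1.45 = 0.9683 ft³/s
w_4 = (11.3 − 2.7)/2 = 4.3 ft; q_4 = 1.62 × 1.18 × 4.3 = 8.220 ft³/s
w_5 = (16.6 − 4.2)/2 = 6.2 ft; q_5 = 1.36 × 0.97 × 6.2 = 8.179 ft³/s
Stations 1, 6 contribute zero (depth or velocity is 0).
Q = Σ qᵢ = 17.87 ft³/s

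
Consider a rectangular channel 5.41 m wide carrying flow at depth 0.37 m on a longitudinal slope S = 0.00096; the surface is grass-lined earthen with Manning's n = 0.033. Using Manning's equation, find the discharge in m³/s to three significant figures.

A = b·y = 5.41 × 0.37 = 2.002 m²
P = b + 2y = 5.41 + 2×0.37 = 6.150 m
R = A/P = 2.002/6.150 = 0.3255 m
Q = (1/n)·A·R^(2/3)·S^(1/2) = (1/0.033) × 2.002 × 0.3255^(2/3) × 0.00096^(1/2) = 0.8893 m³/s

0.889 m³/s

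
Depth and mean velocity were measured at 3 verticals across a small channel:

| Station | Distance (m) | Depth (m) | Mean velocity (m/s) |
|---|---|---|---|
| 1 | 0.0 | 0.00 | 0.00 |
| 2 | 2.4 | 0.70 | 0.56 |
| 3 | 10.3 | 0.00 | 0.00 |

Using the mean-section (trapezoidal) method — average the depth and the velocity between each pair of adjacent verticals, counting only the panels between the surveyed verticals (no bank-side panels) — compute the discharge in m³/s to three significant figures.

Panel 1-2: Δb = 2.4 m, d̄ = (0.00+0.70)/2 = 0.35, v̄ = (0.00+0.56)/2 = 0.28 → q = 2.4×0.35×0.28 = 0.2352 m³/s
Panel 2-3: Δb = 7.9 m, d̄ = (0.70+0.00)/2 = 0.35, v̄ = (0.56+0.00)/2 = 0.28 → q = 7.9×0.35×0.28 = 0.7742 m³/s
Q = Σ q = 1.009 m³/s

1.01 m³/s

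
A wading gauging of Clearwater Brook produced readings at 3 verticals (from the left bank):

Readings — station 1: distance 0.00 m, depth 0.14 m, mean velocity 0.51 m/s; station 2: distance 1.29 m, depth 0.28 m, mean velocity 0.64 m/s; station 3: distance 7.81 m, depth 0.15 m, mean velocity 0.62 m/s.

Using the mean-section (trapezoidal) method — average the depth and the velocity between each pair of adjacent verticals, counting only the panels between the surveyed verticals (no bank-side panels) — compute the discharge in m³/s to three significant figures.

1.04 m³/s

Panel 1-2: Δb = 1.29 m, d̄ = (0.14+0.28)/2 = 0.21, v̄ = (0.51+0.64)/2 = 0.575 → q = 1.29×0.21×0.575 = 0.1558 m³/s
Panel 2-3: Δb = 6.52 m, d̄ = (0.28+0.15)/2 = 0.215, v̄ = (0.64+0.62)/2 = 0.63 → q = 6.52×0.215×0.63 = 0.8831 m³/s
Q = Σ q = 1.039 m³/s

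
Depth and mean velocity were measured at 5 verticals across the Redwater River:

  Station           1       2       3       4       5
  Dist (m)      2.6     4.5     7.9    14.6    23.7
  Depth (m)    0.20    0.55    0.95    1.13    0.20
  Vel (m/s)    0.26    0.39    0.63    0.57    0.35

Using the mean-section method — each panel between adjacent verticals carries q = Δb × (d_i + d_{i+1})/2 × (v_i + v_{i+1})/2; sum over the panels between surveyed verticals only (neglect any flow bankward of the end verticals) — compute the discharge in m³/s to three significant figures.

8.50 m³/s

Panel 1-2: Δb = 1.9 m, d̄ = (0.20+0.55)/2 = 0.375, v̄ = (0.26+0.39)/2 = 0.325 → q = 1.9×0.375×0.325 = 0.2316 m³/s
Panel 2-3: Δb = 3.4 m, d̄ = (0.55+0.95)/2 = 0.75, v̄ = (0.39+0.63)/2 = 0.51 → q = 3.4×0.75×0.51 = 1.301 m³/s
Panel 3-4: Δb = 6.7 m, d̄ = (0.95+1.13)/2 = 1.04, v̄ = (0.63+0.57)/2 = 0.6 → q = 6.7×1.04×0.6 = 4.181 m³/s
Panel 4-5: Δb = 9.1 m, d̄ = (1.13+0.20)/2 = 0.665, v̄ = (0.57+0.35)/2 = 0.46 → q = 9.1×0.665×0.46 = 2.784 m³/s
Q = Σ q = 8.497 m³/s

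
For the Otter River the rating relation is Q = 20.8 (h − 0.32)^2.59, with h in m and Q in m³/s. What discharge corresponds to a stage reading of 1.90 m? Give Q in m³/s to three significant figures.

68.0 m³/s

Q = 20.8 × (1.90 − 0.32)^2.59 = 20.8 × 1.58^2.59 = 68.01 m³/s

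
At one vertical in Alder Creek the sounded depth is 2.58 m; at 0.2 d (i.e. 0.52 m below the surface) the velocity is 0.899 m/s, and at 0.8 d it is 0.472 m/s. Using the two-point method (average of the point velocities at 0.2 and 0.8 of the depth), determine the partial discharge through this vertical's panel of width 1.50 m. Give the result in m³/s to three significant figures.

v̄ = (0.899 + 0.472) / 2 = 0.6855 m/s
q = v̄ × d × w = 0.6855 × 2.58 × 1.50 = 2.653 m³/s

2.65 m³/s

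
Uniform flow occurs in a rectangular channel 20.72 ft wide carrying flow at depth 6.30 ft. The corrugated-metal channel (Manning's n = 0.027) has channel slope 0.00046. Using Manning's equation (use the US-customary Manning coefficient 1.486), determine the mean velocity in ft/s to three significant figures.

2.93 ft/s

A = b·y = 20.72 × 6.30 = 130.5 ft²
P = b + 2y = 20.72 + 2×6.30 = 33.32 ft
R = A/P = 130.5/33.32 = 3.918 ft
Q = (1.486/n)·A·R^(2/3)·S^(1/2) = (1.486/0.027) × 130.5 × 3.918^(2/3) × 0.00046^(1/2) = 382.9 ft³/s
V = Q/A = 382.9/130.5 = 2.933 ft/s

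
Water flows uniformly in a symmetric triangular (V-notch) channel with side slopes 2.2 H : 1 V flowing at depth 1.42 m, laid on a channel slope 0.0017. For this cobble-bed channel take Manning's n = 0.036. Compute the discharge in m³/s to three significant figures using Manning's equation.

3.80 m³/s

A = z·y² = 2.2×1.42² = 4.436 m²
P = 2y√(1+z²) = 2×1.42×√(1+2.2²) = 6.863 m
R = A/P = 4.436/6.863 = 0.6464 m
Q = (1/n)·A·R^(2/3)·S^(1/2) = (1/0.036) × 4.436 × 0.6464^(2/3) × 0.0017^(1/2) = 3.798 m³/s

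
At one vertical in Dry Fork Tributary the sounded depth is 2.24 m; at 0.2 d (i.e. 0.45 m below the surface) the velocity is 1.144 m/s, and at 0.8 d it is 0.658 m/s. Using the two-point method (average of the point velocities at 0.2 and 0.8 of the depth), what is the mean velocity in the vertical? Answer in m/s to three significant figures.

v̄ = (1.144 + 0.658) / 2 = 0.9010 m/s

0.901 m/s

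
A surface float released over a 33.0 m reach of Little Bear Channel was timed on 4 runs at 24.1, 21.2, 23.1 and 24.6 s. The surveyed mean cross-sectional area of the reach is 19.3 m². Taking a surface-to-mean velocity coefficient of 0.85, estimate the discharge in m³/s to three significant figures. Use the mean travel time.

23.3 m³/s

t̄ = (24.1 + 21.2 + 23.1 + 24.6) / 4 = 23.25 s
v_surface = L / t̄ = 33.0 / 23.25 = 1.419 m/s
v_mean = 0.85 × 1.419 = 1.206 m/s
Q = A × v_mean = 19.3 × 1.206 = 23.28 m³/s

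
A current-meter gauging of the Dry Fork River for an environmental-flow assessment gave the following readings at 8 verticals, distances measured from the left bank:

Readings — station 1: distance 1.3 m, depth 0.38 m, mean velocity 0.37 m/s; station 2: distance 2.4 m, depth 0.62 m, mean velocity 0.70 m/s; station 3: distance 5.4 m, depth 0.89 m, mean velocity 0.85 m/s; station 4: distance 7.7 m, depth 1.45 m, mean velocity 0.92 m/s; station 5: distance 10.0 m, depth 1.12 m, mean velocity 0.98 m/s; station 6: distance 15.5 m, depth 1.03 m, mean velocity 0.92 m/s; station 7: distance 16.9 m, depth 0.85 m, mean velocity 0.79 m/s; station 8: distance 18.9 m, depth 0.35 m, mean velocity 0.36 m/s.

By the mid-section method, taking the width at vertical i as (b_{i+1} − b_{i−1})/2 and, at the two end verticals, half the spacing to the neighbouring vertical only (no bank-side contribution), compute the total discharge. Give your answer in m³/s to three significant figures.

w_1 = (2.4 − 1.3)/2 = 0.55 m; q_1 = 0.37 × 0.38 × 0.55 = 0.07733 m³/s
w_2 = (5.4 − 1.3)/2 = 2.05 m; q_2 = 0.70 × 0.62 × 2.05 = 0.8897 m³/s
w_3 = (7.7 − 2.4)/2 = 2.65 m; q_3 = 0.85 × 0.89 × 2.65 = 2.005 m³/s
w_4 = (10.0 − 5.4)/2 = 2.3 m; q_4 = 0.92 × 1.45 × 2.3 = 3.068 m³/s
w_5 = (15.5 − 7.7)/2 = 3.9 m; q_5 = 0.98 × 1.12 × 3.9 = 4.281 m³/s
w_6 = (16.9 − 10.0)/2 = 3.45 m; q_6 = 0.92 × 1.03 × 3.45 = 3.269 m³/s
w_7 = (18.9 − 15.5)/2 = 1.7 m; q_7 = 0.79 × 0.85 × 1.7 = 1.142 m³/s
w_8 = (18.9 − 16.9)/2 = 1 m; q_8 = 0.36 × 0.35 × 1 = 0.1260 m³/s
Q = Σ qᵢ = 14.86 m³/s

14.9 m³/s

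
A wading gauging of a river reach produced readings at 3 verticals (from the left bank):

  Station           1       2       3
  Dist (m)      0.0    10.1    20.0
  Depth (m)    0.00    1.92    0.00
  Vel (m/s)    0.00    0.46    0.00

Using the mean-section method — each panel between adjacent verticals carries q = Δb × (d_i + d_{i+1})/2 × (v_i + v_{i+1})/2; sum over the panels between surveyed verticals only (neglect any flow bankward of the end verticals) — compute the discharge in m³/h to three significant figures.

Panel 1-2: Δb = 10.1 m, d̄ = (0.00+1.92)/2 = 0.96, v̄ = (0.00+0.46)/2 = 0.23 → q = 10.1×0.96×0.23 = 2.230 m³/s
Panel 2-3: Δb = 9.9 m, d̄ = (1.92+0.00)/2 = 0.96, v̄ = (0.46+0.00)/2 = 0.23 → q = 9.9×0.96×0.23 = 2.186 m³/s
Q = Σ q = 4.416 m³/s
= 4.416 × 3600 = 15900 m³/h

15900 m³/h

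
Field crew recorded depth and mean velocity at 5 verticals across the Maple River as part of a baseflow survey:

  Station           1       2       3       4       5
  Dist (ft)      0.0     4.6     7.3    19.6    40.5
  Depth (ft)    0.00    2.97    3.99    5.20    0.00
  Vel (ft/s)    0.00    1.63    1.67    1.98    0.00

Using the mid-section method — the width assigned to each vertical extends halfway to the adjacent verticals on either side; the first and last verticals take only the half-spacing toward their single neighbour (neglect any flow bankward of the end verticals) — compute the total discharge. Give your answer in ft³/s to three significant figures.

239 ft³/s

w_2 = (7.3 − 0.0)/2 = 3.65 ft; q_2 = 1.63 × 2.97 × 3.65 = 17.67 ft³/s
w_3 = (19.6 − 4.6)/2 = 7.5 ft; q_3 = 1.67 × 3.99 × 7.5 = 49.97 ft³/s
w_4 = (40.5 − 7.3)/2 = 16.6 ft; q_4 = 1.98 × 5.20 × 16.6 = 170.9 ft³/s
Stations 1, 5 contribute zero (depth or velocity is 0).
Q = Σ qᵢ = 238.6 ft³/s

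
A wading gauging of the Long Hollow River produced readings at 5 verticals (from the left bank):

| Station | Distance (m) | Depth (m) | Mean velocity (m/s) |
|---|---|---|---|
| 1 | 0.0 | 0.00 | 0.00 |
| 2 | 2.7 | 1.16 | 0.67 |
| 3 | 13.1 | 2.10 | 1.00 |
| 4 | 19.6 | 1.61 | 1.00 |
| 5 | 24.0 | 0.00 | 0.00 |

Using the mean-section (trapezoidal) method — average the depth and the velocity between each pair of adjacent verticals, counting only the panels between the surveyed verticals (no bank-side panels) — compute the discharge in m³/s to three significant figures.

Panel 1-2: Δb = 2.7 m, d̄ = (0.00+1.16)/2 = 0.58, v̄ = (0.00+0.67)/2 = 0.335 → q = 2.7×0.58×0.335 = 0.5246 m³/s
Panel 2-3: Δb = 10.4 m, d̄ = (1.16+2.10)/2 = 1.63, v̄ = (0.67+1.00)/2 = 0.835 → q = 10.4×1.63×0.835 = 14.15 m³/s
Panel 3-4: Δb = 6.5 m, d̄ = (2.10+1.61)/2 = 1.855, v̄ = (1.00+1.00)/2 = 1 → q = 6.5×1.855×1 = 12.06 m³/s
Panel 4-5: Δb = 4.4 m, d̄ = (1.61+0.00)/2 = 0.805, v̄ = (1.00+0.00)/2 = 0.5 → q = 4.4×0.805×0.5 = 1.771 m³/s
Q = Σ q = 28.51 m³/s

28.5 m³/s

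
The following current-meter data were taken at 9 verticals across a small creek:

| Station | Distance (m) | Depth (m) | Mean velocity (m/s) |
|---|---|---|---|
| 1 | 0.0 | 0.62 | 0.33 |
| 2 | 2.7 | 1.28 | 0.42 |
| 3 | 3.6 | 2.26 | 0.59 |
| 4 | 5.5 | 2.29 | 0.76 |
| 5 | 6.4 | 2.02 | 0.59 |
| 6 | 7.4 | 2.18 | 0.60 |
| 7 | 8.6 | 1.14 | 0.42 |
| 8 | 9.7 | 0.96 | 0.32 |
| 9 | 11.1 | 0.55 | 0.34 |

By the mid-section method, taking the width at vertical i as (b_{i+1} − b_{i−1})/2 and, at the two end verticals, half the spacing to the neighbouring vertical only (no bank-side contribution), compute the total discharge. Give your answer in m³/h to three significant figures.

33100 m³/h

w_1 = (2.7 − 0.0)/2 = 1.35 m; q_1 = 0.33 × 0.62 × 1.35 = 0.2762 m³/s
w_2 = (3.6 − 0.0)/2 = 1.8 m; q_2 = 0.42 × 1.28 × 1.8 = 0.9677 m³/s
w_3 = (5.5 − 2.7)/2 = 1.4 m; q_3 = 0.59 × 2.26 × 1.4 = 1.867 m³/s
w_4 = (6.4 − 3.6)/2 = 1.4 m; q_4 = 0.76 × 2.29 × 1.4 = 2.437 m³/s
w_5 = (7.4 − 5.5)/2 = 0.95 m; q_5 = 0.59 × 2.02 × 0.95 = 1.132 m³/s
w_6 = (8.6 − 6.4)/2 = 1.1 m; q_6 = 0.60 × 2.18 × 1.1 = 1.439 m³/s
w_7 = (9.7 − 7.4)/2 = 1.15 m; q_7 = 0.42 × 1.14 × 1.15 = 0.5506 m³/s
w_8 = (11.1 − 8.6)/2 = 1.25 m; q_8 = 0.32 × 0.96 × 1.25 = 0.3840 m³/s
w_9 = (11.1 − 9.7)/2 = 0.7 m; q_9 = 0.34 × 0.55 × 0.7 = 0.1309 m³/s
Q = Σ qᵢ = 9.184 m³/s
= 9.184 × 3600 = 33060 m³/h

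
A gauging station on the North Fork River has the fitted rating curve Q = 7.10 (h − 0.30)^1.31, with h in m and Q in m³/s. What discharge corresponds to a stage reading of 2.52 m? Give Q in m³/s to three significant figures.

Q = 7.10 × (2.52 − 0.30)^1.31 = 7.10 × 2.22^1.31 = 20.18 m³/s

20.2 m³/s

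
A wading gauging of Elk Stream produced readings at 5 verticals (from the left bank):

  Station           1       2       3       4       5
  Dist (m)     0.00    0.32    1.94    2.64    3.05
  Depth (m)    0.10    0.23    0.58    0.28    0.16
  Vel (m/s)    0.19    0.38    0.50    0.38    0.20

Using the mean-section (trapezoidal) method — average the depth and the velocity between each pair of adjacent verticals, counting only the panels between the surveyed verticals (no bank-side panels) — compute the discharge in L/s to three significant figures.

Panel 1-2: Δb = 0.32 m, d̄ = (0.10+0.23)/2 = 0.165, v̄ = (0.19+0.38)/2 = 0.285 → q = 0.32×0.165×0.285 = 0.01505 m³/s
Panel 2-3: Δb = 1.62 m, d̄ = (0.23+0.58)/2 = 0.405, v̄ = (0.38+0.50)/2 = 0.44 → q = 1.62×0.405×0.44 = 0.2887 m³/s
Panel 3-4: Δb = 0.7 m, d̄ = (0.58+0.28)/2 = 0.43, v̄ = (0.50+0.38)/2 = 0.44 → q = 0.7×0.43×0.44 = 0.1324 m³/s
Panel 4-5: Δb = 0.41 m, d̄ = (0.28+0.16)/2 = 0.22, v̄ = (0.38+0.20)/2 = 0.29 → q = 0.41×0.22×0.29 = 0.02616 m³/s
Q = Σ q = 0.4623 m³/s
= 0.4623 × 1000 = 462.3 L/s

462 L/s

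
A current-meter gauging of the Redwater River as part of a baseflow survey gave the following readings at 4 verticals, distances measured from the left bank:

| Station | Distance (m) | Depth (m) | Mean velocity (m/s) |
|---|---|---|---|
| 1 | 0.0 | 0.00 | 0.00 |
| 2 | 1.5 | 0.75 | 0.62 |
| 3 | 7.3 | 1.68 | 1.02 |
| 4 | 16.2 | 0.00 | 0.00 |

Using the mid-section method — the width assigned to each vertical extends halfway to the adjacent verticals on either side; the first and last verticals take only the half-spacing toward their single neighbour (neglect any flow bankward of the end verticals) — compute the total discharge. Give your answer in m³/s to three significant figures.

w_2 = (7.3 − 0.0)/2 = 3.65 m; q_2 = 0.62 × 0.75 × 3.65 = 1.697 m³/s
w_3 = (16.2 − 1.5)/2 = 7.35 m; q_3 = 1.02 × 1.68 × 7.35 = 12.59 m³/s
Stations 1, 4 contribute zero (depth or velocity is 0).
Q = Σ qᵢ = 14.29 m³/s

14.3 m³/s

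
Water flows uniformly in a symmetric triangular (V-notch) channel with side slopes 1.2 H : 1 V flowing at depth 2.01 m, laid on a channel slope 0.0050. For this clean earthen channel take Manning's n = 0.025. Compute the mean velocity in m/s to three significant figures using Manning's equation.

A = z·y² = 1.2×2.01² = 4.848 m²
P = 2y√(1+z²) = 2×2.01×√(1+1.2²) = 6.279 m
R = A/P = 4.848/6.279 = 0.7721 m
Q = (1/n)·A·R^(2/3)·S^(1/2) = (1/0.025) × 4.848 × 0.7721^(2/3) × 0.0050^(1/2) = 11.54 m³/s
V = Q/A = 11.54/4.848 = 2.380 m/s

2.38 m/s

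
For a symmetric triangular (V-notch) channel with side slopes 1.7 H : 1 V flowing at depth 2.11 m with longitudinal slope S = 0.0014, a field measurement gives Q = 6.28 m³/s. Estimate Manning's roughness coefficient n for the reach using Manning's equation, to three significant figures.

A = z·y² = 1.7×2.11² = 7.569 m²
P = 2y√(1+z²) = 2×2.11×√(1+1.7²) = 8.323 m
R = A/P = 7.569/8.323 = 0.9093 m
n = (1/Q)·A·R^(2/3)·S^(1/2) = (1/6.28) × 7.569 × 0.9386 × 0.03742 = 0.04233

0.0423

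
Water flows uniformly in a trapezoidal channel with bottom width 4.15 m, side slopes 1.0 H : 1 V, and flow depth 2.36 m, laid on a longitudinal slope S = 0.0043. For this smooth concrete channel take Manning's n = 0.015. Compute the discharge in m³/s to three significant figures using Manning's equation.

A = (b + z·y)·y = (4.15 + 1.0×2.36)×2.36 = 15.36 m²
P = b + 2y√(1+z²) = 4.15 + 2×2.36×√(1+1.0²) = 10.83 m
R = A/P = 15.36/10.83 = 1.419 m
Q = (1/n)·A·R^(2/3)·S^(1/2) = (1/0.015) × 15.36 × 1.419^(2/3) × 0.0043^(1/2) = 84.82 m³/s

84.8 m³/s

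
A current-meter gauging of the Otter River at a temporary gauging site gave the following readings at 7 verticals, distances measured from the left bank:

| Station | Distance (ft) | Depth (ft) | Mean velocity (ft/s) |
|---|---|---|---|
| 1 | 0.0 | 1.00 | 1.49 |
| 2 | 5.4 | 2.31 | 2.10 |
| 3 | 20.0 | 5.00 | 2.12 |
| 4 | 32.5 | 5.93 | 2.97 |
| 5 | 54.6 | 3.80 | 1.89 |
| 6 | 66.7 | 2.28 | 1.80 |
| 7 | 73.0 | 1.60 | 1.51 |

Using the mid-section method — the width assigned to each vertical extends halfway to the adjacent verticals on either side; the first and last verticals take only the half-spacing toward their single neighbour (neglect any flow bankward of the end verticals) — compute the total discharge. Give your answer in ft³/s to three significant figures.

669 ft³/s

w_1 = (5.4 − 0.0)/2 = 2.7 ft; q_1 = 1.49 × 1.00 × 2.7 = 4.023 ft³/s
w_2 = (20.0 − 0.0)/2 = 10 ft; q_2 = 2.10 × 2.31 × 10 = 48.51 ft³/s
w_3 = (32.5 − 5.4)/2 = 13.55 ft; q_3 = 2.12 × 5.00 × 13.55 = 143.6 ft³/s
w_4 = (54.6 − 20.0)/2 = 17.3 ft; q_4 = 2.97 × 5.93 × 17.3 = 304.7 ft³/s
w_5 = (66.7 − 32.5)/2 = 17.1 ft; q_5 = 1.89 × 3.80 × 17.1 = 122.8 ft³/s
w_6 = (73.0 − 54.6)/2 = 9.2 ft; q_6 = 1.80 × 2.28 × 9.2 = 37.76 ft³/s
w_7 = (73.0 − 66.7)/2 = 3.15 ft; q_7 = 1.51 × 1.60 × 3.15 = 7.610 ft³/s
Q = Σ qᵢ = 669.0 ft³/s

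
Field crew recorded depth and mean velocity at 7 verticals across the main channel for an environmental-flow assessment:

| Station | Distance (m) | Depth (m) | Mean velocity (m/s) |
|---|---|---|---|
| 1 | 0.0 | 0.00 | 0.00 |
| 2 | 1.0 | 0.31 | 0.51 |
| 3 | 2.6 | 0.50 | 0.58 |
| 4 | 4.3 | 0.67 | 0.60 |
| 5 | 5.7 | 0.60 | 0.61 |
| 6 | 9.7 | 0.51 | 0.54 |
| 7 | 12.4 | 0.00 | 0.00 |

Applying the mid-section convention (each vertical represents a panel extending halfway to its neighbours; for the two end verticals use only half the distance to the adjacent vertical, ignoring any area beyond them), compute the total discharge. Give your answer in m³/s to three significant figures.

3.22 m³/s

w_2 = (2.6 − 0.0)/2 = 1.3 m; q_2 = 0.51 × 0.31 × 1.3 = 0.2055 m³/s
w_3 = (4.3 − 1.0)/2 = 1.65 m; q_3 = 0.58 × 0.50 × 1.65 = 0.4785 m³/s
w_4 = (5.7 − 2.6)/2 = 1.55 m; q_4 = 0.60 × 0.67 × 1.55 = 0.6231 m³/s
w_5 = (9.7 − 4.3)/2 = 2.7 m; q_5 = 0.61 × 0.60 × 2.7 = 0.9882 m³/s
w_6 = (12.4 − 5.7)/2 = 3.35 m; q_6 = 0.54 × 0.51 × 3.35 = 0.9226 m³/s
Stations 1, 7 contribute zero (depth or velocity is 0).
Q = Σ qᵢ = 3.218 m³/s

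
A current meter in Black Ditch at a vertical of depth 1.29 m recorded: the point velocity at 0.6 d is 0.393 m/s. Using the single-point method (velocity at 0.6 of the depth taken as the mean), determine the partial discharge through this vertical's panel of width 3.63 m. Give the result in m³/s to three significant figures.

1.84 m³/s

v̄ = v₀.₆ = 0.393 m/s
q = v̄ × d × w = 0.3930 × 1.29 × 3.63 = 1.840 m³/s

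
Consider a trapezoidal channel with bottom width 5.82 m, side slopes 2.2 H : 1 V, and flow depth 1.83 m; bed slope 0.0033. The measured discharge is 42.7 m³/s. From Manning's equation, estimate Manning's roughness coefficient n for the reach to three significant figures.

A = (b + z·y)·y = (5.82 + 2.2×1.83)×1.83 = 18.02 m²
P = b + 2y√(1+z²) = 5.82 + 2×1.83×√(1+2.2²) = 14.66 m
R = A/P = 18.02/14.66 = 1.229 m
n = (1/Q)·A·R^(2/3)·S^(1/2) = (1/42.7) × 18.02 × 1.147 × 0.05745 = 0.02781

0.0278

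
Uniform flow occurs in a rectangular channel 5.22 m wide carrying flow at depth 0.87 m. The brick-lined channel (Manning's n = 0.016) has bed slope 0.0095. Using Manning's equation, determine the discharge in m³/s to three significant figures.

A = b·y = 5.22 × 0.87 = 4.541 m²
P = b + 2y = 5.22 + 2×0.87 = 6.960 m
R = A/P = 4.541/6.960 = 0.6525 m
Q = (1/n)·A·R^(2/3)·S^(1/2) = (1/0.016) × 4.541 × 0.6525^(2/3) × 0.0095^(1/2) = 20.81 m³/s

20.8 m³/s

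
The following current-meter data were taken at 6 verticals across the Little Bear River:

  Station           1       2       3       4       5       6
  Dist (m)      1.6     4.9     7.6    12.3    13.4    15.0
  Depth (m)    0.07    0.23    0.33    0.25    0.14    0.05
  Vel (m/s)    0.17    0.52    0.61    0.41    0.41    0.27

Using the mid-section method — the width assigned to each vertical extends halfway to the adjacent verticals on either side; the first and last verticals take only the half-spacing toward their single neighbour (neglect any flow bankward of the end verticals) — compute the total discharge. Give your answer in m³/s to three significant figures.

1.51 m³/s

w_1 = (4.9 − 1.6)/2 = 1.65 m; q_1 = 0.17 × 0.07 × 1.65 = 0.01964 m³/s
w_2 = (7.6 − 1.6)/2 = 3 m; q_2 = 0.52 × 0.23 × 3 = 0.3588 m³/s
w_3 = (12.3 − 4.9)/2 = 3.7 m; q_3 = 0.61 × 0.33 × 3.7 = 0.7448 m³/s
w_4 = (13.4 − 7.6)/2 = 2.9 m; q_4 = 0.41 × 0.25 × 2.9 = 0.2973 m³/s
w_5 = (15.0 − 12.3)/2 = 1.35 m; q_5 = 0.41 × 0.14 × 1.35 = 0.07749 m³/s
w_6 = (15.0 − 13.4)/2 = 0.8 m; q_6 = 0.27 × 0.05 × 0.8 = 0.01080 m³/s
Q = Σ qᵢ = 1.509 m³/s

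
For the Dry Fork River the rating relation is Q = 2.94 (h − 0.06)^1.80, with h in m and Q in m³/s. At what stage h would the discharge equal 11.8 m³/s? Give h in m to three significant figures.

h − h₀ = (Q/C)^(1/b) = (11.8/2.94)^(1/1.80) = 2.164 m
h = 0.06 + 2.164 = 2.224 m

2.22 m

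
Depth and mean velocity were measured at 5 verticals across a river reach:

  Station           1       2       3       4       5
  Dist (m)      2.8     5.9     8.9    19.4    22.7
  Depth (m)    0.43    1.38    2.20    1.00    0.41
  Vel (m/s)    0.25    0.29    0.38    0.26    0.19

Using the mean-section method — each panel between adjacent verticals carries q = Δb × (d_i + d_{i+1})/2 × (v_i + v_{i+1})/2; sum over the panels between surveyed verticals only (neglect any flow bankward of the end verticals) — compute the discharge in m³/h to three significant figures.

Panel 1-2: Δb = 3.1 m, d̄ = (0.43+1.38)/2 = 0.905, v̄ = (0.25+0.29)/2 = 0.27 → q = 3.1×0.905×0.27 = 0.7575 m³/s
Panel 2-3: Δb = 3 m, d̄ = (1.38+2.20)/2 = 1.79, v̄ = (0.29+0.38)/2 = 0.335 → q = 3×1.79×0.335 = 1.799 m³/s
Panel 3-4: Δb = 10.5 m, d̄ = (2.20+1.00)/2 = 1.6, v̄ = (0.38+0.26)/2 = 0.32 → q = 10.5×1.6×0.32 = 5.376 m³/s
Panel 4-5: Δb = 3.3 m, d̄ = (1.00+0.41)/2 = 0.705, v̄ = (0.26+0.19)/2 = 0.225 → q = 3.3×0.705×0.225 = 0.5235 m³/s
Q = Σ q = 8.456 m³/s
= 8.456 × 3600 = 30440 m³/h

30400 m³/h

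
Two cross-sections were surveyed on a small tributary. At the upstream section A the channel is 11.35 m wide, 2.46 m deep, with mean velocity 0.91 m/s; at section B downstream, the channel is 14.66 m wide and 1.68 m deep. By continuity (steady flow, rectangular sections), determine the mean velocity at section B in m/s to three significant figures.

Q = A₁V₁ = (11.35×2.46) × 0.91 = 25.41 m³/s
A₂ = 14.66 × 1.68 = 24.63 m²
V₂ = Q/A₂ = 25.41/24.63 = 1.032 m/s

1.03 m/s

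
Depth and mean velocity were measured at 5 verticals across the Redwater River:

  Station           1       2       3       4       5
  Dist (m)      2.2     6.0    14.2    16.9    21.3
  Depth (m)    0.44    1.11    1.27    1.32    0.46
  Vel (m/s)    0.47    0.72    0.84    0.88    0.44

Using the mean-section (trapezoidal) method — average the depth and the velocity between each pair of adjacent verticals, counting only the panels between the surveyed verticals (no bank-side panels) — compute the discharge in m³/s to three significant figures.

Panel 1-2: Δb = 3.8 m, d̄ = (0.44+1.11)/2 = 0.775, v̄ = (0.47+0.72)/2 = 0.595 → q = 3.8×0.775×0.595 = 1.752 m³/s
Panel 2-3: Δb = 8.2 m, d̄ = (1.11+1.27)/2 = 1.19, v̄ = (0.72+0.84)/2 = 0.78 → q = 8.2×1.19×0.78 = 7.611 m³/s
Panel 3-4: Δb = 2.7 m, d̄ = (1.27+1.32)/2 = 1.295, v̄ = (0.84+0.88)/2 = 0.86 → q = 2.7×1.295×0.86 = 3.007 m³/s
Panel 4-5: Δb = 4.4 m, d̄ = (1.32+0.46)/2 = 0.89, v̄ = (0.88+0.44)/2 = 0.66 → q = 4.4×0.89×0.66 = 2.585 m³/s
Q = Σ q = 14.96 m³/s

15.0 m³/s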